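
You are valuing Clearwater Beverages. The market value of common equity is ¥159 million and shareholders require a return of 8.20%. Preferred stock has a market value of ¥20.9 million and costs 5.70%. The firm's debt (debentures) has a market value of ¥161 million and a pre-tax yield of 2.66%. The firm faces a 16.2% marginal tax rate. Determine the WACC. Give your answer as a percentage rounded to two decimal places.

Total capital V = 159 + 20.9 + 161 = 340.9.
Equity: weight = 159/340.9 = 0.4664; cost = 8.2%.
Preferred: weight = 20.9/340.9 = 0.0613; cost = 5.7%.
Debentures: weight = 161/340.9 = 0.4723; after-tax cost = 2.66% × (1 − 16.2%) = 2.2291%.
WACC = 0.4664 × 8.2000% + 0.0613 × 5.7000% + 0.4723 × 2.2291% = 5.2268%.

5.23%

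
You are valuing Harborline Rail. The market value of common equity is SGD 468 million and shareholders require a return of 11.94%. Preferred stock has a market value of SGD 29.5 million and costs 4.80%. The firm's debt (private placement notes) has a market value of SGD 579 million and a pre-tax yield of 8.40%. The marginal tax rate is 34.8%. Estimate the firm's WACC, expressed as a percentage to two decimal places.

8.27%

Total capital V = 468 + 29.5 + 579 = 1076.5.
Equity: weight = 468/1076.5 = 0.4347; cost = 11.94%.
Preferred: weight = 29.5/1076.5 = 0.0274; cost = 4.8%.
Private placement notes: weight = 579/1076.5 = 0.5379; after-tax cost = 8.4% × (1 − 34.8%) = 5.4768%.
WACC = 0.4347 × 11.9400% + 0.0274 × 4.8000% + 0.5379 × 5.4768% = 8.2681%.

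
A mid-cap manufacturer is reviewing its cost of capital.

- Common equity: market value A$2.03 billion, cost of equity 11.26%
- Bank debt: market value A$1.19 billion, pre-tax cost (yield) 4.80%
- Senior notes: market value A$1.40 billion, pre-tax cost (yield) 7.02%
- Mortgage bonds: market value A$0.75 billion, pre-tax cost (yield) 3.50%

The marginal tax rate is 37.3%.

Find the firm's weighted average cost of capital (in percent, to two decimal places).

6.38%

Total capital V = 2.03 + 1.19 + 1.4 + 0.75 = 5.37.
Equity: weight = 2.03/5.37 = 0.3780; cost = 11.26%.
Bank debt: weight = 1.19/5.37 = 0.2216; after-tax cost = 4.8% × (1 − 37.3%) = 3.0096%.
Senior notes: weight = 1.4/5.37 = 0.2607; after-tax cost = 7.02% × (1 − 37.3%) = 4.4015%.
Mortgage bonds: weight = 0.75/5.37 = 0.1397; after-tax cost = 3.5% × (1 − 37.3%) = 2.1945%.
WACC = 0.3780 × 11.2600% + 0.2216 × 3.0096% + 0.2607 × 4.4015% + 0.1397 × 2.1945% = 6.3775%.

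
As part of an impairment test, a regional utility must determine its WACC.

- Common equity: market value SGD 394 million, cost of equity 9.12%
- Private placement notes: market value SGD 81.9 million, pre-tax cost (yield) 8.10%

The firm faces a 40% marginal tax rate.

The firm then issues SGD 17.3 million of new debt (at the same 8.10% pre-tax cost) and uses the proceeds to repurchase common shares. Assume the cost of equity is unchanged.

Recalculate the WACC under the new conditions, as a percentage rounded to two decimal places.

After the change:
Total capital V = 376.7 + 99.2 = 475.9.
Equity: weight = 376.7/475.9 = 0.7916; cost = 9.12%.
Private placement notes: weight = 99.2/475.9 = 0.2084; after-tax cost = 8.1% × (1 − 40%) = 4.8600%.
WACC = 0.7916 × 9.1200% + 0.2084 × 4.8600% = 8.2320%.

8.23%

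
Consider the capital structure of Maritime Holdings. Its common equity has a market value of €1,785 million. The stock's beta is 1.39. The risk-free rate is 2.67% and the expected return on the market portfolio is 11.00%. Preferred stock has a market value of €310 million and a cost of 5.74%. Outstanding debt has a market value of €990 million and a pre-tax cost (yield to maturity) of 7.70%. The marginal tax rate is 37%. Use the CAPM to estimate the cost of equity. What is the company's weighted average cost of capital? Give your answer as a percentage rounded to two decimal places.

10.38%

Market risk premium = 11.0% − 2.67% = 8.33%.
Cost of equity via CAPM: Re = 2.67% + 1.39 × 8.33% = 14.2487%.
Total capital V = 1785 + 310 + 990 = 3085.
Equity: weight = 1785/3085 = 0.5786; cost = 14.2487%.
Preferred: weight = 310/3085 = 0.1005; cost = 5.74%.
Debt: weight = 990/3085 = 0.3209; after-tax cost = 7.7% × (1 − 37%) = 4.8510%.
WACC = 0.5786 × 14.2487% + 0.1005 × 5.7400% + 0.3209 × 4.8510% = 10.3779%.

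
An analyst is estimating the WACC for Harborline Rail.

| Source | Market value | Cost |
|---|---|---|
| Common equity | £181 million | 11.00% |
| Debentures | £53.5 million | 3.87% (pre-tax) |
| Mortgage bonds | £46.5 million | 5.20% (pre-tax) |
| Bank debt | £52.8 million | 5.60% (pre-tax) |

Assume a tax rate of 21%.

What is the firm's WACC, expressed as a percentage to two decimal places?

7.73%

Total capital V = 181 + 53.5 + 46.5 + 52.8 = 333.8.
Equity: weight = 181/333.8 = 0.5422; cost = 11%.
Debentures: weight = 53.5/333.8 = 0.1603; after-tax cost = 3.87% × (1 − 21%) = 3.0573%.
Mortgage bonds: weight = 46.5/333.8 = 0.1393; after-tax cost = 5.2% × (1 − 21%) = 4.1080%.
Bank debt: weight = 52.8/333.8 = 0.1582; after-tax cost = 5.6% × (1 − 21%) = 4.4240%.
WACC = 0.5422 × 11.0000% + 0.1603 × 3.0573% + 0.1393 × 4.1080% + 0.1582 × 4.4240% = 7.7267%.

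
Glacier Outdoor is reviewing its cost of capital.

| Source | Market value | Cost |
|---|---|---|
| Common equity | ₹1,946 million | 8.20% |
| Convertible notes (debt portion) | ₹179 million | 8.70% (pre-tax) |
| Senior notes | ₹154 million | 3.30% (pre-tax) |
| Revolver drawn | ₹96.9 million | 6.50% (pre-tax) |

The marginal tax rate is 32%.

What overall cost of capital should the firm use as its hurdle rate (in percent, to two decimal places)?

7.49%

Total capital V = 1946 + 179 + 154 + 96.9 = 2375.9.
Equity: weight = 1946/2375.9 = 0.8191; cost = 8.2%.
Convertible notes (debt portion): weight = 179/2375.9 = 0.0753; after-tax cost = 8.7% × (1 − 32%) = 5.9160%.
Senior notes: weight = 154/2375.9 = 0.0648; after-tax cost = 3.3% × (1 − 32%) = 2.2440%.
Revolver drawn: weight = 96.9/2375.9 = 0.0408; after-tax cost = 6.5% × (1 − 32%) = 4.4200%.
WACC = 0.8191 × 8.2000% + 0.0753 × 5.9160% + 0.0648 × 2.2440% + 0.0408 × 4.4200% = 7.4877%.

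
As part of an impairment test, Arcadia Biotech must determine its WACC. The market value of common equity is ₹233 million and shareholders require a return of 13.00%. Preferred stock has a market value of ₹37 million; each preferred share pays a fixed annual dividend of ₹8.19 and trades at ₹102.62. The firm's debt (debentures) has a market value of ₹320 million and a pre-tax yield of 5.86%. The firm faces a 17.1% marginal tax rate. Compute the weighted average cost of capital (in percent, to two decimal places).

Cost of preferred: Rp = 8.19 / 102.62 = 7.9809%.
Total capital V = 233 + 37 + 320 = 590.
Equity: weight = 233/590 = 0.3949; cost = 13%.
Preferred: weight = 37/590 = 0.0627; cost = 7.9809%.
Debentures: weight = 320/590 = 0.5424; after-tax cost = 5.86% × (1 − 17.1%) = 4.8579%.
WACC = 0.3949 × 13.0000% + 0.0627 × 7.9809% + 0.5424 × 4.8579% = 8.2692%.

8.27%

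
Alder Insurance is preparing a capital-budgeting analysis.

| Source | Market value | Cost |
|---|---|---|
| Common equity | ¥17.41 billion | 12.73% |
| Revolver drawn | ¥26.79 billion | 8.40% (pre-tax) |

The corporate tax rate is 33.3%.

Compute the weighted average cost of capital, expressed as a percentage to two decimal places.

8.41%

Total capital V = 17.41 + 26.79 = 44.2.
Equity: weight = 17.41/44.2 = 0.3939; cost = 12.73%.
Revolver drawn: weight = 26.79/44.2 = 0.6061; after-tax cost = 8.4% × (1 − 33.3%) = 5.6028%.
WACC = 0.3939 × 12.7300% + 0.6061 × 5.6028% = 8.4101%.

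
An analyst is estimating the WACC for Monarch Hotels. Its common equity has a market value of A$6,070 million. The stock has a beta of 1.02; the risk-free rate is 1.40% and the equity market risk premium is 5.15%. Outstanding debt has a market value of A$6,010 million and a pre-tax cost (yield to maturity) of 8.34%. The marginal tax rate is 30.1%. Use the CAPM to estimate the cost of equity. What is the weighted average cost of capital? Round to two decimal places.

Cost of equity via CAPM: Re = 1.4% + 1.02 × 5.15% = 6.6530%.
Total capital V = 6070 + 6010 = 12080.
Equity: weight = 6070/12080 = 0.5025; cost = 6.653%.
Debt: weight = 6010/12080 = 0.4975; after-tax cost = 8.34% × (1 − 30.1%) = 5.8297%.
WACC = 0.5025 × 6.6530% + 0.4975 × 5.8297% = 6.2434%.

6.24%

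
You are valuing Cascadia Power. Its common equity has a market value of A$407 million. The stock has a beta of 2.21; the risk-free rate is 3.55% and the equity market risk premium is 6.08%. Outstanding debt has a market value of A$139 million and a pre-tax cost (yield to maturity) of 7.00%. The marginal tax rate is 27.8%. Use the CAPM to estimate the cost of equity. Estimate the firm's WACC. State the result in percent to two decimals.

Cost of equity via CAPM: Re = 3.55% + 2.21 × 6.08% = 16.9868%.
Total capital V = 407 + 139 = 546.
Equity: weight = 407/546 = 0.7454; cost = 16.9868%.
Debt: weight = 139/546 = 0.2546; after-tax cost = 7% × (1 − 27.8%) = 5.0540%.
WACC = 0.7454 × 16.9868% + 0.2546 × 5.0540% = 13.9490%.

13.95%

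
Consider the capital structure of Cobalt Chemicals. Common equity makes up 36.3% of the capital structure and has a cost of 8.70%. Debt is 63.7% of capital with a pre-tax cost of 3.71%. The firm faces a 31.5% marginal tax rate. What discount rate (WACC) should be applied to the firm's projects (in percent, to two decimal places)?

4.78%

After-tax cost of debt = 3.71% × (1 − 31.5%) = 2.5413%.
WACC = 0.363 × 8.7000% + 0.637 × 2.5413% = 4.7769%.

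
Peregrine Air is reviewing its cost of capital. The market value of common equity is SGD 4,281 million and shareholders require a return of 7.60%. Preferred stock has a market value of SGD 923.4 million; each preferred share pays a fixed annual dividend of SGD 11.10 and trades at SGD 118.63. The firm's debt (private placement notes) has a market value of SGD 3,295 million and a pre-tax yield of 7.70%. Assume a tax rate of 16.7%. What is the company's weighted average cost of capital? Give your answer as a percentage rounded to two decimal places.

7.33%

Cost of preferred: Rp = 11.1 / 118.63 = 9.3568%.
Total capital V = 4281 + 923.4 + 3295 = 8499.4.
Equity: weight = 4281/8499.4 = 0.5037; cost = 7.6%.
Preferred: weight = 923.4/8499.4 = 0.1086; cost = 9.3568%.
Private placement notes: weight = 3295/8499.4 = 0.3877; after-tax cost = 7.7% × (1 − 16.7%) = 6.4141%.
WACC = 0.5037 × 7.6000% + 0.1086 × 9.3568% + 0.3877 × 6.4141% = 7.3311%.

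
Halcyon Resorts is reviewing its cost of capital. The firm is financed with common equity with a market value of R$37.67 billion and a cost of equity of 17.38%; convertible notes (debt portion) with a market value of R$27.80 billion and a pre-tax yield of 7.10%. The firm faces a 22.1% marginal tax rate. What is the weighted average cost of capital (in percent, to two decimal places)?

Total capital V = 37.67 + 27.8 = 65.47.
Equity: weight = 37.67/65.47 = 0.5754; cost = 17.38%.
Convertible notes (debt portion): weight = 27.8/65.47 = 0.4246; after-tax cost = 7.1% × (1 − 22.1%) = 5.5309%.
WACC = 0.5754 × 17.3800% + 0.4246 × 5.5309% = 12.3486%.

12.35%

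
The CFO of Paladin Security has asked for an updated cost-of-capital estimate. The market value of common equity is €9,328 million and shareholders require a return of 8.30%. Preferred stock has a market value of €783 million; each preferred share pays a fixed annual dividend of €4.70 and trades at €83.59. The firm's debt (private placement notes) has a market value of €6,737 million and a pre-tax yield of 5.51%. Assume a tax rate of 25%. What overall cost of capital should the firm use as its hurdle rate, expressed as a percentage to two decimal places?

Cost of preferred: Rp = 4.7 / 83.59 = 5.6227%.
Total capital V = 9328 + 783 + 6737 = 16848.
Equity: weight = 9328/16848 = 0.5537; cost = 8.3%.
Preferred: weight = 783/16848 = 0.0465; cost = 5.6227%.
Private placement notes: weight = 6737/16848 = 0.3999; after-tax cost = 5.51% × (1 − 25%) = 4.1325%.
WACC = 0.5537 × 8.3000% + 0.0465 × 5.6227% + 0.3999 × 4.1325% = 6.5091%.

6.51%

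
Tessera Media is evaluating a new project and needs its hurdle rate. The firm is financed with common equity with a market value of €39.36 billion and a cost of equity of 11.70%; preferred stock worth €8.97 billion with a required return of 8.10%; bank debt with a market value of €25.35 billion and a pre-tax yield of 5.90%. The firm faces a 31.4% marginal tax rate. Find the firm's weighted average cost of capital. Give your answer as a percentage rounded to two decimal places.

8.63%

Total capital V = 39.36 + 8.97 + 25.35 = 73.68.
Equity: weight = 39.36/73.68 = 0.5342; cost = 11.7%.
Preferred: weight = 8.97/73.68 = 0.1217; cost = 8.1%.
Bank debt: weight = 25.35/73.68 = 0.3441; after-tax cost = 5.9% × (1 − 31.4%) = 4.0474%.
WACC = 0.5342 × 11.7000% + 0.1217 × 8.1000% + 0.3441 × 4.0474% = 8.6288%.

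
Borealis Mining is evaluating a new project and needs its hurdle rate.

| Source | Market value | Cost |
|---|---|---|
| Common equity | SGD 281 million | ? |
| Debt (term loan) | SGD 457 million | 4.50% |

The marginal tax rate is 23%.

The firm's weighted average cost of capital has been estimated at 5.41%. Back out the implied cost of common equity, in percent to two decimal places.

8.57%

Total capital V = 281 + 457 = 738.
Equity weight = 281/738 = 0.3808.
Term loan weight = 457/738 = 0.6192.
Debt contribution = 0.6192 × 4.5% × (1 − 23%) = 2.1457%.
Required equity contribution = 5.41% − 2.1457% = 3.2643%.
Re = 3.2643% / 0.3808 = 8.5732%.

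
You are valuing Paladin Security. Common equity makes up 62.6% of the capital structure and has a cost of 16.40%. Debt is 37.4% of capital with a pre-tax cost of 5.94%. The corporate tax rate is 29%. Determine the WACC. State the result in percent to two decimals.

After-tax cost of debt = 5.94% × (1 − 29%) = 4.2174%.
WACC = 0.626 × 16.4000% + 0.374 × 4.2174% = 11.8437%.

11.84%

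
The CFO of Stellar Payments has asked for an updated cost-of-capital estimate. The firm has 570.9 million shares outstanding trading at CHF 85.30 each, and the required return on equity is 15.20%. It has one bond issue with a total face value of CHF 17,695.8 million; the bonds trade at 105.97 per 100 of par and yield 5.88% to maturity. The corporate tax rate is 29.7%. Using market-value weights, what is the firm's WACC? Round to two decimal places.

Market value of equity E = 85.3 × 570.9m = 48697.77m. Market value of debt D = 17695.8m × 105.97/100 = 18752.23926m.
Total capital V = 48697.77 + 18752.23926 = 67450.00926.
Equity: weight = 48697.77/67450.00926 = 0.7220; cost = 15.2%.
Bonds outstanding: weight = 18752.23926/67450.00926 = 0.2780; after-tax cost = 5.88% × (1 − 29.7%) = 4.1336%.
WACC = 0.7220 × 15.2000% + 0.2780 × 4.1336% = 12.1234%.

12.12%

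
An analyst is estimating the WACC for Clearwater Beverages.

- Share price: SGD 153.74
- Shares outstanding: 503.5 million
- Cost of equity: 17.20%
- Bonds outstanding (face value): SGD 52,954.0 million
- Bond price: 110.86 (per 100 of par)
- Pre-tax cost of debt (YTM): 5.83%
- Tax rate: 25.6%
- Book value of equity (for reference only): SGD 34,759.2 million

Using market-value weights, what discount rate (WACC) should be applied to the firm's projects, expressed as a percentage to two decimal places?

11.65%

Market value of equity E = 153.74 × 503.5m = 77408.09m. Market value of debt D = 52954m × 110.86/100 = 58704.8044m.
Total capital V = 77408.09 + 58704.8044 = 136112.8944.
Equity: weight = 77408.09/136112.8944 = 0.5687; cost = 17.2%.
Bonds outstanding: weight = 58704.8044/136112.8944 = 0.4313; after-tax cost = 5.83% × (1 − 25.6%) = 4.3375%.
WACC = 0.5687 × 17.2000% + 0.4313 × 4.3375% = 11.6525%.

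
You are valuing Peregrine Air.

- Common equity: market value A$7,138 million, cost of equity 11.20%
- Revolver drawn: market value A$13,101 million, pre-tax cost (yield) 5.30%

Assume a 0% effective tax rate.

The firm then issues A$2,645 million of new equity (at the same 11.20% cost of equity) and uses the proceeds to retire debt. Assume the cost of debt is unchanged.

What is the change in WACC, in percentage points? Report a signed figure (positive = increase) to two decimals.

+0.77 pp

Current WACC:
Total capital V = 7138 + 13101 = 20239.
Equity: weight = 7138/20239 = 0.3527; cost = 11.2%.
Revolver drawn: weight = 13101/20239 = 0.6473; after-tax cost = 5.3% × (1 − 0%) = 5.3000%.
WACC = 0.3527 × 11.2000% + 0.6473 × 5.3000% = 7.3808%.
After the change:
Total capital V = 9783 + 10456 = 20239.
Equity: weight = 9783/20239 = 0.4834; cost = 11.2%.
Revolver drawn: weight = 10456/20239 = 0.5166; after-tax cost = 5.3% × (1 − 0%) = 5.3000%.
WACC = 0.4834 × 11.2000% + 0.5166 × 5.3000% = 8.1519%.
Change in WACC = 8.1519% − 7.3808% = 0.7711 pp.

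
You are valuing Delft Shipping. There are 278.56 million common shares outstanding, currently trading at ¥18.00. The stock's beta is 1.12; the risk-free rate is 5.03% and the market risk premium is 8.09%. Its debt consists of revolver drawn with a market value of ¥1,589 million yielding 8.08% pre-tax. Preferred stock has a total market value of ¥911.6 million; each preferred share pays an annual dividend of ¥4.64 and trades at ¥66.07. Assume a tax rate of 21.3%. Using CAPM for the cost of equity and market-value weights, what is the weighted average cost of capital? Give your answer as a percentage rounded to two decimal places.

11.60%

Cost of equity via CAPM: Re = 5.03% + 1.12 × 8.09% = 14.0908%.
Cost of preferred: Rp = 4.64 / 66.07 = 7.0229%.
Market value of equity E = 18.0 × 278.56m = 5014.08m.
Total capital V = 5014.08 + 911.6 + 1589 = 7514.68.
Equity: weight = 5014.08/7514.68 = 0.6672; cost = 14.0908%.
Preferred: weight = 911.6/7514.68 = 0.1213; cost = 7.0229%.
Revolver drawn: weight = 1589/7514.68 = 0.2115; after-tax cost = 8.08% × (1 − 21.3%) = 6.3590%.
WACC = 0.6672 × 14.0908% + 0.1213 × 7.0229% + 0.2115 × 6.3590% = 11.5985%.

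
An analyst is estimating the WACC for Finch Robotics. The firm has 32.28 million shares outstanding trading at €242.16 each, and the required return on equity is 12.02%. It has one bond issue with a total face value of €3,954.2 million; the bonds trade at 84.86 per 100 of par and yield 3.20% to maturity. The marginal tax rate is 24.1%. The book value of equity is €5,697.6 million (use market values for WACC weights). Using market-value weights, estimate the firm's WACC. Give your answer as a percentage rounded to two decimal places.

Market value of equity E = 242.16 × 32.28m = 7816.9248m. Market value of debt D = 3954.2m × 84.86/100 = 3355.53412m.
Total capital V = 7816.9248 + 3355.53412 = 11172.45892.
Equity: weight = 7816.9248/11172.45892 = 0.6997; cost = 12.02%.
Bonds outstanding: weight = 3355.53412/11172.45892 = 0.3003; after-tax cost = 3.2% × (1 − 24.1%) = 2.4288%.
WACC = 0.6997 × 12.0200% + 0.3003 × 2.4288% = 9.1394%.

9.14%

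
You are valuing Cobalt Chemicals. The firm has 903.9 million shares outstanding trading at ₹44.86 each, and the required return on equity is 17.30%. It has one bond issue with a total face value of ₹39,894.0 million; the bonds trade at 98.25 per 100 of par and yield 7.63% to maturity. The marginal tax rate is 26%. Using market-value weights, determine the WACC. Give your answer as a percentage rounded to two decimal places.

Market value of equity E = 44.86 × 903.9m = 40548.954m. Market value of debt D = 39894m × 98.25/100 = 39195.855m.
Total capital V = 40548.954 + 39195.855 = 79744.809.
Equity: weight = 40548.954/79744.809 = 0.5085; cost = 17.3%.
Bonds outstanding: weight = 39195.855/79744.809 = 0.4915; after-tax cost = 7.63% × (1 − 26%) = 5.6462%.
WACC = 0.5085 × 17.3000% + 0.4915 × 5.6462% = 11.5720%.

11.57%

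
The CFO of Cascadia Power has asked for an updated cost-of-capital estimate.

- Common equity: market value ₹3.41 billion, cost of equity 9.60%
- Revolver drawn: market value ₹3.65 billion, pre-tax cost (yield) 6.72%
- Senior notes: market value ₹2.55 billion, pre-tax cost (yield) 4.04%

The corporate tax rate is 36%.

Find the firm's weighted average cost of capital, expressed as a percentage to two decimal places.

5.73%

Total capital V = 3.41 + 3.65 + 2.55 = 9.61.
Equity: weight = 3.41/9.61 = 0.3548; cost = 9.6%.
Revolver drawn: weight = 3.65/9.61 = 0.3798; after-tax cost = 6.72% × (1 − 36%) = 4.3008%.
Senior notes: weight = 2.55/9.61 = 0.2653; after-tax cost = 4.04% × (1 − 36%) = 2.5856%.
WACC = 0.3548 × 9.6000% + 0.3798 × 4.3008% + 0.2653 × 2.5856% = 5.7260%.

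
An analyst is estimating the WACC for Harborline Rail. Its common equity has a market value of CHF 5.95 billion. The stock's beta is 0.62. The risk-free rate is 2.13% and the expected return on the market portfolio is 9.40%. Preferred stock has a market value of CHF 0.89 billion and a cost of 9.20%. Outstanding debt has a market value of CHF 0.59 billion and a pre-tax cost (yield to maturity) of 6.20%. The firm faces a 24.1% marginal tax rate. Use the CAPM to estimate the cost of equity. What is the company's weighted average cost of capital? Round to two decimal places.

Market risk premium = 9.4% − 2.13% = 7.27%.
Cost of equity via CAPM: Re = 2.13% + 0.62 × 7.27% = 6.6374%.
Total capital V = 5.95 + 0.89 + 0.59 = 7.43.
Equity: weight = 5.95/7.43 = 0.8008; cost = 6.6374%.
Preferred: weight = 0.89/7.43 = 0.1198; cost = 9.2%.
Debt: weight = 0.59/7.43 = 0.0794; after-tax cost = 6.2% × (1 − 24.1%) = 4.7058%.
WACC = 0.8008 × 6.6374% + 0.1198 × 9.2000% + 0.0794 × 4.7058% = 6.7910%.

6.79%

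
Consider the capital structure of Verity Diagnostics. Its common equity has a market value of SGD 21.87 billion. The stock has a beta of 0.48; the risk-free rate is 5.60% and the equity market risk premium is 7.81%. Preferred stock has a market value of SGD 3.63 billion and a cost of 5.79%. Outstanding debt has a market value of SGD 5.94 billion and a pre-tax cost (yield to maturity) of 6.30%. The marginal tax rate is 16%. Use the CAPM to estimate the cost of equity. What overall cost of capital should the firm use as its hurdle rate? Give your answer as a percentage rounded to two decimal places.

8.17%

Cost of equity via CAPM: Re = 5.6% + 0.48 × 7.81% = 9.3488%.
Total capital V = 21.87 + 3.63 + 5.94 = 31.44.
Equity: weight = 21.87/31.44 = 0.6956; cost = 9.3488%.
Preferred: weight = 3.63/31.44 = 0.1155; cost = 5.79%.
Debt: weight = 5.94/31.44 = 0.1889; after-tax cost = 6.3% × (1 − 16%) = 5.2920%.
WACC = 0.6956 × 9.3488% + 0.1155 × 5.7900% + 0.1889 × 5.2920% = 8.1715%.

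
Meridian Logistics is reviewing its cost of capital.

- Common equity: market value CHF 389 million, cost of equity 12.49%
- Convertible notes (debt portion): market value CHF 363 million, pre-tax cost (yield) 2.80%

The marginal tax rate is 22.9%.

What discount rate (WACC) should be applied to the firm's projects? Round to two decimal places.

Total capital V = 389 + 363 = 752.
Equity: weight = 389/752 = 0.5173; cost = 12.49%.
Convertible notes (debt portion): weight = 363/752 = 0.4827; after-tax cost = 2.8% × (1 − 22.9%) = 2.1588%.
WACC = 0.5173 × 12.4900% + 0.4827 × 2.1588% = 7.5030%.

7.50%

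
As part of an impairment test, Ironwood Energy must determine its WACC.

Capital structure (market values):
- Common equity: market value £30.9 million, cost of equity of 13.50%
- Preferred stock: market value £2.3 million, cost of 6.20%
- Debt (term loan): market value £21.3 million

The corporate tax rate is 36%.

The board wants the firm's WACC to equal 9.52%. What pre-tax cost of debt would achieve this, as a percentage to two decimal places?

6.41%

Total capital V = 30.9 + 2.3 + 21.3 = 54.5.
Equity weight = 30.9/54.5 = 0.5670.
Preferred weight = 2.3/54.5 = 0.0422.
Term loan weight = 21.3/54.5 = 0.3908.
Equity contribution = 0.5670 × 13.5% = 7.6541%.
Preferred contribution = 0.0422 × 6.2% = 0.2617%.
Remaining for debt = 9.52% − 7.9158% = 1.6042%.
Rd × (1 − 36%) × 0.3908 = 1.6042%  ⇒  Rd = 6.4136%.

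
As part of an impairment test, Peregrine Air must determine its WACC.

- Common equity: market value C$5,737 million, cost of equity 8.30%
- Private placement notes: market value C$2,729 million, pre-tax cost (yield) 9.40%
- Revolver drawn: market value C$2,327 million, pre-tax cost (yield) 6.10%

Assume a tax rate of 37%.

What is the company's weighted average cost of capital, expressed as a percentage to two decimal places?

Total capital V = 5737 + 2729 + 2327 = 10793.
Equity: weight = 5737/10793 = 0.5315; cost = 8.3%.
Private placement notes: weight = 2729/10793 = 0.2528; after-tax cost = 9.4% × (1 − 37%) = 5.9220%.
Revolver drawn: weight = 2327/10793 = 0.2156; after-tax cost = 6.1% × (1 − 37%) = 3.8430%.
WACC = 0.5315 × 8.3000% + 0.2528 × 5.9220% + 0.2156 × 3.8430% = 6.7378%.

6.74%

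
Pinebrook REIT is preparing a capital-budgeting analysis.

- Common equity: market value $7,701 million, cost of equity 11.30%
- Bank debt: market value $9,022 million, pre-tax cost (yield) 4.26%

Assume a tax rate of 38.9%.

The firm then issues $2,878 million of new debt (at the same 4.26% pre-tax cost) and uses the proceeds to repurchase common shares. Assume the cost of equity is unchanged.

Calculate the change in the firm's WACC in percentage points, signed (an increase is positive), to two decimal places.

Current WACC:
Total capital V = 7701 + 9022 = 16723.
Equity: weight = 7701/16723 = 0.4605; cost = 11.3%.
Bank debt: weight = 9022/16723 = 0.5395; after-tax cost = 4.26% × (1 − 38.9%) = 2.6029%.
WACC = 0.4605 × 11.3000% + 0.5395 × 2.6029% = 6.6079%.
After the change:
Total capital V = 4823 + 11900 = 16723.
Equity: weight = 4823/16723 = 0.2884; cost = 11.3%.
Bank debt: weight = 11900/16723 = 0.7116; after-tax cost = 4.26% × (1 − 38.9%) = 2.6029%.
WACC = 0.2884 × 11.3000% + 0.7116 × 2.6029% = 5.1112%.
Change in WACC = 5.1112% − 6.6079% = -1.4968 pp.

-1.50 pp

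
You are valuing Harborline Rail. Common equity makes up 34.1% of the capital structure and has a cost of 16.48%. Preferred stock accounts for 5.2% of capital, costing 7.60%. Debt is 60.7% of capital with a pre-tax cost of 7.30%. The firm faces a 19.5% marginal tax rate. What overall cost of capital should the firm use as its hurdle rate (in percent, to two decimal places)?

9.58%

After-tax cost of debt = 7.3% × (1 − 19.5%) = 5.8765%.
WACC = 0.341 × 16.4800% + 0.052 × 7.6000% + 0.607 × 5.8765% = 9.5819%.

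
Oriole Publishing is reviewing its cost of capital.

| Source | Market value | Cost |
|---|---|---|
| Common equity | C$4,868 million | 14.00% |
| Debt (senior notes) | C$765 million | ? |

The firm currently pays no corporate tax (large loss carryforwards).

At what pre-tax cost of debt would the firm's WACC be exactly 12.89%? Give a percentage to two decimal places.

Total capital V = 4868 + 765 = 5633.
Equity weight = 4868/5633 = 0.8642.
Senior notes weight = 765/5633 = 0.1358.
Equity contribution = 0.8642 × 14% = 12.0987%.
Remaining for debt = 12.89% − 12.0987% = 0.7913%.
Rd × (1 − 0%) × 0.1358 = 0.7913%  ⇒  Rd = 5.8266%.

5.83%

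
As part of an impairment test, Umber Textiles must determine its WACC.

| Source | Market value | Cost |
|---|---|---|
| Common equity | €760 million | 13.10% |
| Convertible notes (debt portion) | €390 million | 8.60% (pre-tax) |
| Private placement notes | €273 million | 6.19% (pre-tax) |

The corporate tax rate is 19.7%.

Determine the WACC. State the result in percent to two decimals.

Total capital V = 760 + 390 + 273 = 1423.
Equity: weight = 760/1423 = 0.5341; cost = 13.1%.
Convertible notes (debt portion): weight = 390/1423 = 0.2741; after-tax cost = 8.6% × (1 − 19.7%) = 6.9058%.
Private placement notes: weight = 273/1423 = 0.1918; after-tax cost = 6.19% × (1 − 19.7%) = 4.9706%.
WACC = 0.5341 × 13.1000% + 0.2741 × 6.9058% + 0.1918 × 4.9706% = 9.8427%.

9.84%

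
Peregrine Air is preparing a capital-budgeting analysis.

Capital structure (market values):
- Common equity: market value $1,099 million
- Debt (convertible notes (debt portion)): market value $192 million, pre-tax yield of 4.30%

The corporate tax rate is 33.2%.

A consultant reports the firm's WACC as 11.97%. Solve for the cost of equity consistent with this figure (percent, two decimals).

Total capital V = 1099 + 192 = 1291.
Equity weight = 1099/1291 = 0.8513.
Convertible notes (debt portion) weight = 192/1291 = 0.1487.
Debt contribution = 0.1487 × 4.3% × (1 − 33.2%) = 0.4272%.
Required equity contribution = 11.97% − 0.4272% = 11.5428%.
Re = 11.5428% / 0.8513 = 13.5594%.

13.56%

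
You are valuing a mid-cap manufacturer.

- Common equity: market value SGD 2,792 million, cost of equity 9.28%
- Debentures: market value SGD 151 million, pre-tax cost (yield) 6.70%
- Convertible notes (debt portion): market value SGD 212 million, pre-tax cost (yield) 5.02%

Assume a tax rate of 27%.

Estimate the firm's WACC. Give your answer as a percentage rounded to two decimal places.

Total capital V = 2792 + 151 + 212 = 3155.
Equity: weight = 2792/3155 = 0.8849; cost = 9.28%.
Debentures: weight = 151/3155 = 0.0479; after-tax cost = 6.7% × (1 − 27%) = 4.8910%.
Convertible notes (debt portion): weight = 212/3155 = 0.0672; after-tax cost = 5.02% × (1 − 27%) = 3.6646%.
WACC = 0.8849 × 9.2800% + 0.0479 × 4.8910% + 0.0672 × 3.6646% = 8.6926%.

8.69%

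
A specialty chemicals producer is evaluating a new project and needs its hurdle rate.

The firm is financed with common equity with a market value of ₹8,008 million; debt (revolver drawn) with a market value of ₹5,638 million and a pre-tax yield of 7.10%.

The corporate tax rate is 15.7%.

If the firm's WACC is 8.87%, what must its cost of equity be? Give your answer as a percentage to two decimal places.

Total capital V = 8008 + 5638 = 13646.
Equity weight = 8008/13646 = 0.5868.
Revolver drawn weight = 5638/13646 = 0.4132.
Debt contribution = 0.4132 × 7.1% × (1 − 15.7%) = 2.4729%.
Required equity contribution = 8.87% − 2.4729% = 6.3971%.
Re = 6.3971% / 0.5868 = 10.9010%.

10.90%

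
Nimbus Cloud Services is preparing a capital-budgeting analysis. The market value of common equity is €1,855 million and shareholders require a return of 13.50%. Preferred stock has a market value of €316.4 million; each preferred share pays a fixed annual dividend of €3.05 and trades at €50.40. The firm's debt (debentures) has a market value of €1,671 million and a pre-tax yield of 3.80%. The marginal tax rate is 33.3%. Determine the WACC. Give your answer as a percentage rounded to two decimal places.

8.12%

Cost of preferred: Rp = 3.05 / 50.4 = 6.0516%.
Total capital V = 1855 + 316.4 + 1671 = 3842.4.
Equity: weight = 1855/3842.4 = 0.4828; cost = 13.5%.
Preferred: weight = 316.4/3842.4 = 0.0823; cost = 6.0516%.
Debentures: weight = 1671/3842.4 = 0.4349; after-tax cost = 3.8% × (1 − 33.3%) = 2.5346%.
WACC = 0.4828 × 13.5000% + 0.0823 × 6.0516% + 0.4349 × 2.5346% = 8.1180%.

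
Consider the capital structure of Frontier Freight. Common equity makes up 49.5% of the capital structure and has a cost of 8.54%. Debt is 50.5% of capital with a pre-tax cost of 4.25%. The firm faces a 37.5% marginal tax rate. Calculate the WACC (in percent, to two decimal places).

After-tax cost of debt = 4.25% × (1 − 37.5%) = 2.6562%.
WACC = 0.495 × 8.5400% + 0.505 × 2.6562% = 5.5687%.

5.57%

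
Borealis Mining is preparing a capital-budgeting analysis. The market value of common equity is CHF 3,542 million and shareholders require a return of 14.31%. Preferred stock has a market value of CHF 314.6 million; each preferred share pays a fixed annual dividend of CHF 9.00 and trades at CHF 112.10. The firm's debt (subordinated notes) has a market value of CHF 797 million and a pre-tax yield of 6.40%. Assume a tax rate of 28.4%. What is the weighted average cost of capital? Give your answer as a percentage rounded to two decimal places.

12.22%

Cost of preferred: Rp = 9.0 / 112.1 = 8.0285%.
Total capital V = 3542 + 314.6 + 797 = 4653.6.
Equity: weight = 3542/4653.6 = 0.7611; cost = 14.31%.
Preferred: weight = 314.6/4653.6 = 0.0676; cost = 8.0285%.
Subordinated notes: weight = 797/4653.6 = 0.1713; after-tax cost = 6.4% × (1 − 28.4%) = 4.5824%.
WACC = 0.7611 × 14.3100% + 0.0676 × 8.0285% + 0.1713 × 4.5824% = 12.2193%.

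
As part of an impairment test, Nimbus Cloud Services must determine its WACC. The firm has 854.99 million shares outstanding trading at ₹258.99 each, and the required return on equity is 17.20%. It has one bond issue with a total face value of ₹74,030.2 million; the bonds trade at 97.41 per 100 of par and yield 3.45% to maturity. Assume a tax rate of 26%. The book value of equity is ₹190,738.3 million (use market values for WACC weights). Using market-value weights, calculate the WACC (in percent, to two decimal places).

13.60%

Market value of equity E = 258.99 × 854.99m = 221433.8601m. Market value of debt D = 74030.2m × 97.41/100 = 72112.81782m.
Total capital V = 221433.8601 + 72112.81782 = 293546.67792.
Equity: weight = 221433.8601/293546.67792 = 0.7543; cost = 17.2%.
Bonds outstanding: weight = 72112.81782/293546.67792 = 0.2457; after-tax cost = 3.45% × (1 − 26%) = 2.5530%.
WACC = 0.7543 × 17.2000% + 0.2457 × 2.5530% = 13.6018%.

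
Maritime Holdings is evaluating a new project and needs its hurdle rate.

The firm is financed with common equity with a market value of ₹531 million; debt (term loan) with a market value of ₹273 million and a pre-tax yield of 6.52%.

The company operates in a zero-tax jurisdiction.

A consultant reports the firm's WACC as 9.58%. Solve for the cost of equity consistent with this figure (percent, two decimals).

11.15%

Total capital V = 531 + 273 = 804.
Equity weight = 531/804 = 0.6604.
Term loan weight = 273/804 = 0.3396.
Debt contribution = 0.3396 × 6.52% × (1 − 0%) = 2.2139%.
Required equity contribution = 9.58% − 2.2139% = 7.3661%.
Re = 7.3661% / 0.6604 = 11.1532%.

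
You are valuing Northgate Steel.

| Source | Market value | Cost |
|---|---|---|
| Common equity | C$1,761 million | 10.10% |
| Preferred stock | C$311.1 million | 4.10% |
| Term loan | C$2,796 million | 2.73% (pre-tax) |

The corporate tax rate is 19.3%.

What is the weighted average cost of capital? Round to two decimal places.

Total capital V = 1761 + 311.1 + 2796 = 4868.1.
Equity: weight = 1761/4868.1 = 0.3617; cost = 10.1%.
Preferred: weight = 311.1/4868.1 = 0.0639; cost = 4.1%.
Term loan: weight = 2796/4868.1 = 0.5744; after-tax cost = 2.73% × (1 − 19.3%) = 2.2031%.
WACC = 0.3617 × 10.1000% + 0.0639 × 4.1000% + 0.5744 × 2.2031% = 5.1810%.

5.18%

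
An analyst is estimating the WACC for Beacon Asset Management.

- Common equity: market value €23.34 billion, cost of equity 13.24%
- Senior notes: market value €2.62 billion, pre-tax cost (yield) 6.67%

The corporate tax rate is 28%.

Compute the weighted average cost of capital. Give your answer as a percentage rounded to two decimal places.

12.39%

Total capital V = 23.34 + 2.62 = 25.96.
Equity: weight = 23.34/25.96 = 0.8991; cost = 13.24%.
Senior notes: weight = 2.62/25.96 = 0.1009; after-tax cost = 6.67% × (1 − 28%) = 4.8024%.
WACC = 0.8991 × 13.2400% + 0.1009 × 4.8024% = 12.3884%.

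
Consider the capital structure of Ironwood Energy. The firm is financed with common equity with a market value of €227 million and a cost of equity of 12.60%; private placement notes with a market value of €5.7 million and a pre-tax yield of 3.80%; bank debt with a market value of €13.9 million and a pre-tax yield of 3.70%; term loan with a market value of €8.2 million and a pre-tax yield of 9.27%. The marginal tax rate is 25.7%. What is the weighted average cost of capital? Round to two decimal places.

Total capital V = 227 + 5.7 + 13.9 + 8.2 = 254.8.
Equity: weight = 227/254.8 = 0.8909; cost = 12.6%.
Private placement notes: weight = 5.7/254.8 = 0.0224; after-tax cost = 3.8% × (1 − 25.7%) = 2.8234%.
Bank debt: weight = 13.9/254.8 = 0.0546; after-tax cost = 3.7% × (1 − 25.7%) = 2.7491%.
Term loan: weight = 8.2/254.8 = 0.0322; after-tax cost = 9.27% × (1 − 25.7%) = 6.8876%.
WACC = 0.8909 × 12.6000% + 0.0224 × 2.8234% + 0.0546 × 2.7491% + 0.0322 × 6.8876% = 11.6601%.

11.66%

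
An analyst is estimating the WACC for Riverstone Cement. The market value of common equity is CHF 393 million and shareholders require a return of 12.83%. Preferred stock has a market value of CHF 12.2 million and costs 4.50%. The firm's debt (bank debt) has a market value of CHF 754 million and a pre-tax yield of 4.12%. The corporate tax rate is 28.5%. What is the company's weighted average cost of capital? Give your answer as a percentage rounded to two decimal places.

Total capital V = 393 + 12.2 + 754 = 1159.2.
Equity: weight = 393/1159.2 = 0.3390; cost = 12.83%.
Preferred: weight = 12.2/1159.2 = 0.0105; cost = 4.5%.
Bank debt: weight = 754/1159.2 = 0.6504; after-tax cost = 4.12% × (1 − 28.5%) = 2.9458%.
WACC = 0.3390 × 12.8300% + 0.0105 × 4.5000% + 0.6504 × 2.9458% = 6.3132%.

6.31%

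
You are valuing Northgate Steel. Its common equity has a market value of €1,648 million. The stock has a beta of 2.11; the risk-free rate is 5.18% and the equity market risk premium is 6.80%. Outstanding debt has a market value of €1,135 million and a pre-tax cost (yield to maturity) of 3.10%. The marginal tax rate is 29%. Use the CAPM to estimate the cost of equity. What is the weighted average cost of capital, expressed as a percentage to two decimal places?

Cost of equity via CAPM: Re = 5.18% + 2.11 × 6.8% = 19.5280%.
Total capital V = 1648 + 1135 = 2783.
Equity: weight = 1648/2783 = 0.5922; cost = 19.528%.
Debt: weight = 1135/2783 = 0.4078; after-tax cost = 3.1% × (1 − 29%) = 2.2010%.
WACC = 0.5922 × 19.5280% + 0.4078 × 2.2010% = 12.4615%.

12.46%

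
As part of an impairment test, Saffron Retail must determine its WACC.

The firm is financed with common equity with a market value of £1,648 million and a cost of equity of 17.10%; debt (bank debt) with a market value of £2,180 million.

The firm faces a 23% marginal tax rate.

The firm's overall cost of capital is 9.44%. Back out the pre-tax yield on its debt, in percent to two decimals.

4.74%

Total capital V = 1648 + 2180 = 3828.
Equity weight = 1648/3828 = 0.4305.
Bank debt weight = 2180/3828 = 0.5695.
Equity contribution = 0.4305 × 17.1% = 7.3618%.
Remaining for debt = 9.44% − 7.3618% = 2.0782%.
Rd × (1 − 23%) × 0.5695 = 2.0782%  ⇒  Rd = 4.7394%.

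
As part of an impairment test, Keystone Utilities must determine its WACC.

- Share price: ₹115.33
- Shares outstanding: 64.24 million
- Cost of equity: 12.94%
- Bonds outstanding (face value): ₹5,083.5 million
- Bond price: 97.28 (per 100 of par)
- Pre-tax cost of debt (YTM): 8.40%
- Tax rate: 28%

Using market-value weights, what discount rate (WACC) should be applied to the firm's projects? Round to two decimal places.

10.18%

Market value of equity E = 115.33 × 64.24m = 7408.7992m. Market value of debt D = 5083.5m × 97.28/100 = 4945.2288m.
Total capital V = 7408.7992 + 4945.2288 = 12354.028.
Equity: weight = 7408.7992/12354.028 = 0.5997; cost = 12.94%.
Bonds outstanding: weight = 4945.2288/12354.028 = 0.4003; after-tax cost = 8.4% × (1 − 28%) = 6.0480%.
WACC = 0.5997 × 12.9400% + 0.4003 × 6.0480% = 10.1812%.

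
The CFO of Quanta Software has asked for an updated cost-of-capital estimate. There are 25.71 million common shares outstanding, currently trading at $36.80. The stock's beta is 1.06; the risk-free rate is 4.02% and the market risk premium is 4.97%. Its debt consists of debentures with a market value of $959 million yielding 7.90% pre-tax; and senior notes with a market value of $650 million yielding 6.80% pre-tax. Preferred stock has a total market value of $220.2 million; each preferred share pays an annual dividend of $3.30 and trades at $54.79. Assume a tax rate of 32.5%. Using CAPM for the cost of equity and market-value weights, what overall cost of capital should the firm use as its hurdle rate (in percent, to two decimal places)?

Cost of equity via CAPM: Re = 4.02% + 1.06 × 4.97% = 9.2882%.
Cost of preferred: Rp = 3.3 / 54.79 = 6.0230%.
Market value of equity E = 36.8 × 25.71m = 946.128m.
Total capital V = 946.128 + 220.2 + 959 + 650 = 2775.328.
Equity: weight = 946.128/2775.328 = 0.3409; cost = 9.2882%.
Preferred: weight = 220.2/2775.328 = 0.0793; cost = 6.023%.
Debentures: weight = 959/2775.328 = 0.3455; after-tax cost = 7.9% × (1 − 32.5%) = 5.3325%.
Senior notes: weight = 650/2775.328 = 0.2342; after-tax cost = 6.8% × (1 − 32.5%) = 4.5900%.
WACC = 0.3409 × 9.2882% + 0.0793 × 6.0230% + 0.3455 × 5.3325% + 0.2342 × 4.5900% = 6.5619%.

6.56%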